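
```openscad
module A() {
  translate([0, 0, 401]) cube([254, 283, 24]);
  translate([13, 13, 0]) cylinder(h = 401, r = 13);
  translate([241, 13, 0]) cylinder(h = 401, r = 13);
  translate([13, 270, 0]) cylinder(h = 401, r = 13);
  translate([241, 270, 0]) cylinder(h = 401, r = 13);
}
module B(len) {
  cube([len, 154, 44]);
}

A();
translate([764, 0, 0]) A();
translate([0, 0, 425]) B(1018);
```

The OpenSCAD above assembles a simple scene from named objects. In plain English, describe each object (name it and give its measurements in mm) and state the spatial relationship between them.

A is a four-legged stool. The seat is 254×283 mm, 24 mm thick, top at z = 425 mm. It stands on four round legs, each 26 mm in diameter, from z = 0 to the seat underside, each leg's axis is inset half a diameter from the nearest pair of seat edges (so the leg's bounding box is flush with the corner).

B is a rectangular beam 1018 mm long (x), 154 mm deep (y), 44 mm thick (z).

The beam spans the tops of two stools placed 510 mm apart, resting at z = 425 mm.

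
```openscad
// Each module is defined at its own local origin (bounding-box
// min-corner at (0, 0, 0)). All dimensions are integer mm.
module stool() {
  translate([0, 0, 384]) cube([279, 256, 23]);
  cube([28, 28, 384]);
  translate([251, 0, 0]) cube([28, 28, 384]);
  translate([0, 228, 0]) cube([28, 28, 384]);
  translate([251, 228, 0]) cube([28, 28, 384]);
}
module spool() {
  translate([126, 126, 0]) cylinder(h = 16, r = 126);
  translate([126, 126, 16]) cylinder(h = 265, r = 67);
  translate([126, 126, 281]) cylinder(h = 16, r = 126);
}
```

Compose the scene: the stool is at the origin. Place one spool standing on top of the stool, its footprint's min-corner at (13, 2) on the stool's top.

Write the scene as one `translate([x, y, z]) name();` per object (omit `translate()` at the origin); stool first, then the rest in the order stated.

stool();
translate([13, 2, 407]) spool();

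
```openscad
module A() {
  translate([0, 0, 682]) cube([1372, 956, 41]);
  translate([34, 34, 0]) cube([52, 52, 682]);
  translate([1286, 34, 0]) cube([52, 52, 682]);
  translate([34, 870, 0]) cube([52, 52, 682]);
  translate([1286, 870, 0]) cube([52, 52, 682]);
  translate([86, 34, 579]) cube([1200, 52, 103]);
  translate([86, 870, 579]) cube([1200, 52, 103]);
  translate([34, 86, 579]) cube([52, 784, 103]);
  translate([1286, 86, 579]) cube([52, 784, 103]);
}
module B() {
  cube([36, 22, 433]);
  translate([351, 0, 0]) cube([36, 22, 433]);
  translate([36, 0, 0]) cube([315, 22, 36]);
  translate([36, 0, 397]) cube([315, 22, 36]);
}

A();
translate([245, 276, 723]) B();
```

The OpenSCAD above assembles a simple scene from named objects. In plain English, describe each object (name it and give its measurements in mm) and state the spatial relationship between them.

A is a table: top 1372 mm (x) × 956 mm (y), 41 mm thick, upper face at z = 723 mm, on four 52×52 mm square legs, each inset 34 mm from the nearest pair of top edges, running from z = 0 to the bottom of the top. Four apron rails, 52 mm thick and 103 mm tall, run between adjacent legs with their top edges flush with the underside of the top and their outer faces flush with the legs' outer faces.

B is a rectangular picture frame lying in the x–z plane (depth along y). The opening is 315 mm wide (x) by 361 mm tall (z), surrounded by a border 36 mm wide on all four sides. The frame is 22 mm deep and is made of two full-height vertical stiles with two horizontal rails fitted between them.

The picture frame is on top of the table.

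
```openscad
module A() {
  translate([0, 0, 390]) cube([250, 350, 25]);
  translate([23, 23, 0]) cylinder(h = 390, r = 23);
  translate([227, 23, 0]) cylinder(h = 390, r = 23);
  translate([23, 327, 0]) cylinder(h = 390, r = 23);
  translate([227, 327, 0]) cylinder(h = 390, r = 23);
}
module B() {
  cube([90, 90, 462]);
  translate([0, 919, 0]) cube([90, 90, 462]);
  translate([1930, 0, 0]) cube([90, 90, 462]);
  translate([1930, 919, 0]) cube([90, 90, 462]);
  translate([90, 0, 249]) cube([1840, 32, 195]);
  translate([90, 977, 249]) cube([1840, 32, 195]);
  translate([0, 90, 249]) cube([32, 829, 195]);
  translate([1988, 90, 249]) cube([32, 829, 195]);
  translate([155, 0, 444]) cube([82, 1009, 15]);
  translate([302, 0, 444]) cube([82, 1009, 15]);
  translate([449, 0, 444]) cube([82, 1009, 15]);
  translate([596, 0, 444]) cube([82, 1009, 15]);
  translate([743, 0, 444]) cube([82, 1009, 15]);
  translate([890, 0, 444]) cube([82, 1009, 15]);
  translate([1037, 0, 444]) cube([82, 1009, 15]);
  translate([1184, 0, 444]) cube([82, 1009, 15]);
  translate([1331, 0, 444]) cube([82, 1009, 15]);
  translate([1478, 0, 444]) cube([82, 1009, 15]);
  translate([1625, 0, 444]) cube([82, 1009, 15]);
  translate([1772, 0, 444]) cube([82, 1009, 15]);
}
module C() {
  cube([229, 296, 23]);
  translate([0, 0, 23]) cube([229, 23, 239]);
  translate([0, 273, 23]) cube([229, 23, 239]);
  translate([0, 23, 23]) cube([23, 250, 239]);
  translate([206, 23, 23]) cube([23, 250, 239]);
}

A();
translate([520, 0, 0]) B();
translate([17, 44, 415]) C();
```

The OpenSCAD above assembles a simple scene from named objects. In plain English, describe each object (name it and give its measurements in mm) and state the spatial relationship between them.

A is a simple wooden stool: a rectangular seat 250 mm (x) by 350 mm (y), 25 mm thick, top face at z = 415 mm, on four round legs, each 46 mm in diameter. The legs rest on z = 0, each leg's axis is inset half a diameter from the nearest pair of seat edges (so the leg's bounding box is flush with the corner).

B is a bed frame 2020 mm long (x) by 1009 mm wide (y). Four 90×90 mm corner posts, 462 mm tall, at the corners of the footprint. Four rails of 32 mm thickness and 195 mm height run between adjacent posts with their undersides at z = 249 mm, their outer faces flush with the outside of the frame (the two x-running rails run between the posts' inner faces; the two y-running rails run between the posts' inner faces). 12 slats, each 82 mm wide (x) and 15 mm thick, lie across the top of the two x-running rails, running the full 1009 mm width of the frame in y; the slats are evenly spaced along x between the inner faces of the end posts with equal gaps (rounded down to the nearest mm) at the −x end and between each pair — any rounding remainder accumulates at the +x end.

C is an open-topped rectangular box: outside dimensions 229×296×262 mm, with a uniform wall and base thickness of 23 mm. The base is a full 229×296 slab on the floor; four walls sit on top of the base. The front and back walls (the −y and +y sides) span the full width; the two side walls fit between them.

The bed frame is on the floor beside the stool on its +x side. The open box is on top of the stool.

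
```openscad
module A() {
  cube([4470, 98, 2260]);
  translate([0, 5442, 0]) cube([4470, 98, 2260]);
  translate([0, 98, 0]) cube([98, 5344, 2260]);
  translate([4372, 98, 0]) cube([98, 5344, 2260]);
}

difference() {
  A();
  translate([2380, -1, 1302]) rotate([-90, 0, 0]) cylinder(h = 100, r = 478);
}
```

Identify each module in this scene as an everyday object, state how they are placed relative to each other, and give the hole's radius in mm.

The subtracted cylinder has r = 478 mm.

A is a house frame. The house frame has a circular hole through its front wall. The hole's radius is 478 mm.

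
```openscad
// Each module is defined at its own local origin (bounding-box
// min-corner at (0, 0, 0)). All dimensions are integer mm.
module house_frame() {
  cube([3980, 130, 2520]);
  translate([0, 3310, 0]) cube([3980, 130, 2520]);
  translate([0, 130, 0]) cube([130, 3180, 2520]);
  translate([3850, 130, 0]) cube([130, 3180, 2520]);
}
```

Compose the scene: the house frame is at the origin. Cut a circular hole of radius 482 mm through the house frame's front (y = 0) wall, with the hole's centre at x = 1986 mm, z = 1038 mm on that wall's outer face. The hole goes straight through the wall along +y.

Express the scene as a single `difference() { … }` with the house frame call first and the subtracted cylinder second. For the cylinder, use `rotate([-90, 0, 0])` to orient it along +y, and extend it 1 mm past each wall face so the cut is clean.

difference() {
  house_frame();
  translate([1986, -1, 1038]) rotate([-90, 0, 0]) cylinder(h = 132, r = 482);
}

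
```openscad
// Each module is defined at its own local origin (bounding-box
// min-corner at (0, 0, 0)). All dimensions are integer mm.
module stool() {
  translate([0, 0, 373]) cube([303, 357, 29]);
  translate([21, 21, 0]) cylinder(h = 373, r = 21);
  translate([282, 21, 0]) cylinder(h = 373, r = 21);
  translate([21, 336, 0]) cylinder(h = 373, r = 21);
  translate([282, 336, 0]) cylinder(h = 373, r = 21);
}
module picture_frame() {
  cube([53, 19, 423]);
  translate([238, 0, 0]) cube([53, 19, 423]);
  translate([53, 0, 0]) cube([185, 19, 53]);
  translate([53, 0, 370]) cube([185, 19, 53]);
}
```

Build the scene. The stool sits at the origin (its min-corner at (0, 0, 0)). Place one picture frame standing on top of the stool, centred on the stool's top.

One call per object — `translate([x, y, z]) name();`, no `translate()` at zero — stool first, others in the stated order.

stool();
translate([6, 169, 402]) picture_frame();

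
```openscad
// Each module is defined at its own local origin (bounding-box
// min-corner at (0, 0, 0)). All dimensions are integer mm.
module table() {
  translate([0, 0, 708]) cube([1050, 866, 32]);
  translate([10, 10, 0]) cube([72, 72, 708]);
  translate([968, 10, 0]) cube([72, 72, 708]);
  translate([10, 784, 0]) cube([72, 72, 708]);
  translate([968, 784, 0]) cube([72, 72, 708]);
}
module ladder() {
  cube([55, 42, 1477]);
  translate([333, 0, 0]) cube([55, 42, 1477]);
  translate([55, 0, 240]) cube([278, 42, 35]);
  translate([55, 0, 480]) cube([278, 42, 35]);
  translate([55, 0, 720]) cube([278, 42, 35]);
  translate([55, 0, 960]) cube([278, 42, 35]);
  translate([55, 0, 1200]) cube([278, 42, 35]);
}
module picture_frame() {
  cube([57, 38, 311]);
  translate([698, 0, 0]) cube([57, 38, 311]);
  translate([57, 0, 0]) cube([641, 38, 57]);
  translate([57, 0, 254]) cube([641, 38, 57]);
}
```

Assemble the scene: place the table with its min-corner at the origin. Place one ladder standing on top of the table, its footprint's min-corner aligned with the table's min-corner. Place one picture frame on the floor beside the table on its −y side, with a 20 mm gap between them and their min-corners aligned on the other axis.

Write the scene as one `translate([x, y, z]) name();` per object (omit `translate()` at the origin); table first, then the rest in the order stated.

table();
translate([0, 0, 740]) ladder();
translate([0, -58, 0]) picture_frame();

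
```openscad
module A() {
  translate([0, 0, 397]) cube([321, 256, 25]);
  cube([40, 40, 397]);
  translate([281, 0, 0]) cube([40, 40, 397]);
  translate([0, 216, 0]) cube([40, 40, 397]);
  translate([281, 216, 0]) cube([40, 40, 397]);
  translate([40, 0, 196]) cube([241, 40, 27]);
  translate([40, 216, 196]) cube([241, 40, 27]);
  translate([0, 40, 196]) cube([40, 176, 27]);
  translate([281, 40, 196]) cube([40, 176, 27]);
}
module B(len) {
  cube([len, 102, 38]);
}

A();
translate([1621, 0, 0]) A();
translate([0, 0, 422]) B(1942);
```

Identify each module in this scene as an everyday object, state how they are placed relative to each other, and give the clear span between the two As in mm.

Second stool starts at x = 1621; first ends at x = 321; clear span = 1621 − 321 = 1300 mm.

A is a stool. B is a beam. A beam spans the tops of two stools. The clear span between the two stools is 1300 mm.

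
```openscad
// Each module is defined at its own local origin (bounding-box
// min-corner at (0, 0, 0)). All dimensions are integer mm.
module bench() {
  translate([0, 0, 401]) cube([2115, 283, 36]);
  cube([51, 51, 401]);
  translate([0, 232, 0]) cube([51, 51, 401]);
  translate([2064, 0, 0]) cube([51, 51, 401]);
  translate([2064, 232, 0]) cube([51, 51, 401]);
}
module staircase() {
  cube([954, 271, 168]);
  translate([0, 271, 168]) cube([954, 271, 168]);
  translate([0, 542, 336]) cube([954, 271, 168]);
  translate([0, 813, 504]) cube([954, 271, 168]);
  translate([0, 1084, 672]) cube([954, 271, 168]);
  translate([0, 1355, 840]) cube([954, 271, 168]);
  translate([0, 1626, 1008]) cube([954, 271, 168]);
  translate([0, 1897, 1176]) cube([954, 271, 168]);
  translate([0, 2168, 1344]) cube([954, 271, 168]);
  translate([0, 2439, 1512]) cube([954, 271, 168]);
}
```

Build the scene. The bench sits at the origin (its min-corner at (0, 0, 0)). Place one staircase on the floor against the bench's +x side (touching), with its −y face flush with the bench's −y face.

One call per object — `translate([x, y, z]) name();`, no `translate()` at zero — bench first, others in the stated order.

bench();
translate([2115, 0, 0]) staircase();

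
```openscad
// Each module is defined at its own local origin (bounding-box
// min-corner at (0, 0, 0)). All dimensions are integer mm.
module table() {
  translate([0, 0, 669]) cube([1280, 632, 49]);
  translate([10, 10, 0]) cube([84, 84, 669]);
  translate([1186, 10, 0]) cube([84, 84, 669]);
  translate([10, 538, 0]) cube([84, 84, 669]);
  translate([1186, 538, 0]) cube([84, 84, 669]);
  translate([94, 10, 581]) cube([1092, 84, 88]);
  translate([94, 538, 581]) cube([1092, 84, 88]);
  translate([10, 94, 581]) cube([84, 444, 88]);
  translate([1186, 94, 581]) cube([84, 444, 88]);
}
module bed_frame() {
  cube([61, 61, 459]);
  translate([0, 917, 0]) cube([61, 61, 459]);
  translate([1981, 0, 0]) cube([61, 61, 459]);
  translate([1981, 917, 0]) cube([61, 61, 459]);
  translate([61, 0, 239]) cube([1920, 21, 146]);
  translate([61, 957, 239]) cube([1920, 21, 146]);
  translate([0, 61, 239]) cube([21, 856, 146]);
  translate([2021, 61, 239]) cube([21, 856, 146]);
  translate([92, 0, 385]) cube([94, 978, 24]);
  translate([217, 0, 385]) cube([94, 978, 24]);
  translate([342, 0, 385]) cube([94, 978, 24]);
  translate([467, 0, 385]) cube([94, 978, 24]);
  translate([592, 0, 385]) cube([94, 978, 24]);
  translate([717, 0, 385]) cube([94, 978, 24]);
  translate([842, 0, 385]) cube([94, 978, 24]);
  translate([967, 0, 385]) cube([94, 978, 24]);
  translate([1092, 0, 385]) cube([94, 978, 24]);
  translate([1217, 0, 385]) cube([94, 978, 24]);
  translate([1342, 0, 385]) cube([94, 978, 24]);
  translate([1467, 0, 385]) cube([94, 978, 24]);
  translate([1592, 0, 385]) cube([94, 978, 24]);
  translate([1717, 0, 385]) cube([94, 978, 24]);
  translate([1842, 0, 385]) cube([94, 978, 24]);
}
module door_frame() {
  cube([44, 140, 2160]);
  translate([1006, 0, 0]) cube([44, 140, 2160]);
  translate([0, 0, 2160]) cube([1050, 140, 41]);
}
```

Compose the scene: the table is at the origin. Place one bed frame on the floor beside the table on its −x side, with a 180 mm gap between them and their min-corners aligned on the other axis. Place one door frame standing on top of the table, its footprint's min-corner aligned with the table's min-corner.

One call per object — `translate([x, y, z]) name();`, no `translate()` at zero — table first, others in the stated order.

table();
translate([-2222, 0, 0]) bed_frame();
translate([0, 0, 718]) door_frame();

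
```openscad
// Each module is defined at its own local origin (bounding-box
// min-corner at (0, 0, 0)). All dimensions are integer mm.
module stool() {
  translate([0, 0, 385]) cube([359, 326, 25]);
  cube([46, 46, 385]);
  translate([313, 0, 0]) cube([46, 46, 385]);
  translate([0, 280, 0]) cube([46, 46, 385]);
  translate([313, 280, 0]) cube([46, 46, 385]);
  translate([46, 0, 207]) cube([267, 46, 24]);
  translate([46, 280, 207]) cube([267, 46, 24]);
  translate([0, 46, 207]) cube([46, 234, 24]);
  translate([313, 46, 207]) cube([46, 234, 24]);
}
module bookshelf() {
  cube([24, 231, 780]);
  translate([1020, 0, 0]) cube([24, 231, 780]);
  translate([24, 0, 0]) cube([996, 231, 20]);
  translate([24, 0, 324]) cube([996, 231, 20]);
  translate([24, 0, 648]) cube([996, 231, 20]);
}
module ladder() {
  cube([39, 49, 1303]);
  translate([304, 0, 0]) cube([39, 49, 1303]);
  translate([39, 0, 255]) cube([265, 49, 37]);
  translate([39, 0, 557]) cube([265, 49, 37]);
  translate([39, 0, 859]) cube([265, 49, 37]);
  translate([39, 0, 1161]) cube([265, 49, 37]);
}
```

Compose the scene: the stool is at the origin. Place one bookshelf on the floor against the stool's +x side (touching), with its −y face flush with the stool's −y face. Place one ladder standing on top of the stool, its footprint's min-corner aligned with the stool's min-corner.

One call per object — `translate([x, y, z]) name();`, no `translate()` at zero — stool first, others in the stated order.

stool();
translate([359, 0, 0]) bookshelf();
translate([0, 0, 410]) ladder();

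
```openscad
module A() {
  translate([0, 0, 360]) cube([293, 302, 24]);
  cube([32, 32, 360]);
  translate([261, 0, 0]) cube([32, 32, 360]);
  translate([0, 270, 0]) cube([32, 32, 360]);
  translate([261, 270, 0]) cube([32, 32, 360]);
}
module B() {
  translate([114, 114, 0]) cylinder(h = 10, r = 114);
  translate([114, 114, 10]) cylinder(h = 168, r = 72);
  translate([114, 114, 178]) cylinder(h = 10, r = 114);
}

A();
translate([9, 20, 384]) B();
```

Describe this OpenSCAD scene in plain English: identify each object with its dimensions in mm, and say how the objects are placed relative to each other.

A is a four-legged stool. The seat is 293×302 mm, 24 mm thick, top at z = 384 mm. It stands on four square legs, each 32×32 mm in cross-section, from z = 0 to the seat underside, each flush with a corner of the seat.

B is a spool: two coaxial disc flanges of radius 114 mm and thickness 10 mm, joined by a core cylinder of radius 72 mm and height 168 mm. The lower flange rests on z = 0 and the three cylinders share a vertical axis.

The spool is on top of the stool.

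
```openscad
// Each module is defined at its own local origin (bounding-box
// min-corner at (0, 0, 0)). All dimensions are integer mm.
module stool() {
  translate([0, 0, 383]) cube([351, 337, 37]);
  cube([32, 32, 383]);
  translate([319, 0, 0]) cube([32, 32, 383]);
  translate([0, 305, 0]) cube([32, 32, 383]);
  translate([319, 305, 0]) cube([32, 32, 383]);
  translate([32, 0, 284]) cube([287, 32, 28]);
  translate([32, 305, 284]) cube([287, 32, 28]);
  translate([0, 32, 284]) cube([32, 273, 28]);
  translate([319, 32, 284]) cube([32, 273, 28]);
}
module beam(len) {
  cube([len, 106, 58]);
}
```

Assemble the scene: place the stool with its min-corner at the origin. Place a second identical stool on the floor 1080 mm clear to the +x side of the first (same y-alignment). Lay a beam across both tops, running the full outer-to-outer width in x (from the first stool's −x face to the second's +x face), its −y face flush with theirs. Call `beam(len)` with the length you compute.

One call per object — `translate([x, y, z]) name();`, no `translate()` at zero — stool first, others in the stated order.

stool();
translate([1431, 0, 0]) stool();
translate([0, 0, 420]) beam(1782);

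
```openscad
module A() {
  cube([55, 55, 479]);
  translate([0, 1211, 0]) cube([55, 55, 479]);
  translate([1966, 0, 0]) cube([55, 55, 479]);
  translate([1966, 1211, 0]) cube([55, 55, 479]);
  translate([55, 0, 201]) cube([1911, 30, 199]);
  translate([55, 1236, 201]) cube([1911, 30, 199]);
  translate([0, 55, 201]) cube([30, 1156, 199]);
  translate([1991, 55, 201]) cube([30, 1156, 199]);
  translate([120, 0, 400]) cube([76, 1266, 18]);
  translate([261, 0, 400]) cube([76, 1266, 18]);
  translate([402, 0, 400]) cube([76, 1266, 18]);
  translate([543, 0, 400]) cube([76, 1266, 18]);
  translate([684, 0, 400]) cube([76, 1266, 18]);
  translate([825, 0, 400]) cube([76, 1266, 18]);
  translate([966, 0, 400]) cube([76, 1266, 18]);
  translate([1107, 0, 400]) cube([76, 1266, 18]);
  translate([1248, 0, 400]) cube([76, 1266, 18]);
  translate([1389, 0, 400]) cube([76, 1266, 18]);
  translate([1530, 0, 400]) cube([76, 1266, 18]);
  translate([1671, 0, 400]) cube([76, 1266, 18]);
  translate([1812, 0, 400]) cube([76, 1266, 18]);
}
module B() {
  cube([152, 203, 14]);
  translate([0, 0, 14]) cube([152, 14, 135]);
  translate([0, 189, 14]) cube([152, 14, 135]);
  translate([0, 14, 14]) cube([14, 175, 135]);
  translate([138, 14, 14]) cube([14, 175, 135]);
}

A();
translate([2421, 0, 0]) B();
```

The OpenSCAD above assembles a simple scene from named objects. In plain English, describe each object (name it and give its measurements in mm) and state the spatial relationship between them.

A is a bed frame 2021 mm long (x) by 1266 mm wide (y). Four 55×55 mm corner posts, 479 mm tall, at the corners of the footprint. Four rails of 30 mm thickness and 199 mm height run between adjacent posts with their undersides at z = 201 mm, their outer faces flush with the outside of the frame (the two x-running rails run between the posts' inner faces; the two y-running rails run between the posts' inner faces). 13 slats, each 76 mm wide (x) and 18 mm thick, lie across the top of the two x-running rails, running the full 1266 mm width of the frame in y; the slats are evenly spaced along x between the inner faces of the end posts with equal gaps (rounded down to the nearest mm) at the −x end and between each pair — any rounding remainder accumulates at the +x end.

B is an open-topped rectangular box: outside dimensions 152×203×149 mm, with a uniform wall and base thickness of 14 mm. The base is a full 152×203 slab on the floor; four walls sit on top of the base. The front and back walls (the −y and +y sides) span the full width; the two side walls fit between them.

The open box is on the floor beside the bed frame on its +x side.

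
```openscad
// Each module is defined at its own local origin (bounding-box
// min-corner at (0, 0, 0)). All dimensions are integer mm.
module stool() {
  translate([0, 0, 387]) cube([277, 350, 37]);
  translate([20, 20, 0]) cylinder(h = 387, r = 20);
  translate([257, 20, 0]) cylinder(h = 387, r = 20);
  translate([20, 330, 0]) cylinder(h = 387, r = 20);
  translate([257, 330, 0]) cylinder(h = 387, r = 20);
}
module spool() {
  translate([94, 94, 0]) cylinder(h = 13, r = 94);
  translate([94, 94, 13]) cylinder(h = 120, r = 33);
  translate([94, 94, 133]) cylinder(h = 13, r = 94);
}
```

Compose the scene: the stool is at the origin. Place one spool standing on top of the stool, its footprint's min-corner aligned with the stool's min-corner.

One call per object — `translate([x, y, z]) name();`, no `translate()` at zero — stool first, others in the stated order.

stool();
translate([0, 0, 424]) spool();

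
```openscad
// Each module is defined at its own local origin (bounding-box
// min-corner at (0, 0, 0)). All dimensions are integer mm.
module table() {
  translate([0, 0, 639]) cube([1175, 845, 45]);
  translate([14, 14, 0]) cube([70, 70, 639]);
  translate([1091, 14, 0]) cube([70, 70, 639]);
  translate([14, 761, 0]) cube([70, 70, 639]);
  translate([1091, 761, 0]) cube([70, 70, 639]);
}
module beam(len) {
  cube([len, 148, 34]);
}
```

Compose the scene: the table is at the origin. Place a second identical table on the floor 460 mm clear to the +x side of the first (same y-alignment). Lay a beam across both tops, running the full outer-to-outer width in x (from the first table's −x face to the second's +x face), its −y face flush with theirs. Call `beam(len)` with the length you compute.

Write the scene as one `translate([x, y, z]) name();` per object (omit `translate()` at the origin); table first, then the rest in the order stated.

table();
translate([1635, 0, 0]) table();
translate([0, 0, 684]) beam(2810);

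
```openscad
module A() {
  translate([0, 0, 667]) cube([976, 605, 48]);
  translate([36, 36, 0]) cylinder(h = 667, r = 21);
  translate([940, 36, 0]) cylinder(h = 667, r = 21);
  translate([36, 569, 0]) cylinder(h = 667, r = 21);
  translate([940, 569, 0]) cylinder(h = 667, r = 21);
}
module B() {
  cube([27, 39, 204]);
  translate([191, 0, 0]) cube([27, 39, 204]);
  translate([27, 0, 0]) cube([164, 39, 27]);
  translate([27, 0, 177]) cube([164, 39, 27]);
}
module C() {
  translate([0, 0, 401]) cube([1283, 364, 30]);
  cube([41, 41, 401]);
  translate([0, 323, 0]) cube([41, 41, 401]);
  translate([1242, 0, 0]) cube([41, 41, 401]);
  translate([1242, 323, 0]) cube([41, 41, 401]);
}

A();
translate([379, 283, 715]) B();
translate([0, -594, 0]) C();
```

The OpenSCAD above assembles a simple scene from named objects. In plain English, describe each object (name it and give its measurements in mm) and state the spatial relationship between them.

A is a table: top 976 mm (x) × 605 mm (y), 48 mm thick, upper face at z = 715 mm, on four round legs of 42 mm diameter, each leg's bounding box inset 15 mm from the nearest pair of top edges, running from z = 0 to the bottom of the top.

B is a picture frame with a 164×150 mm rectangular opening (x by z) and a uniform 27 mm border on every side. Frame depth is 39 mm along y. It is built from two vertical stiles running the full outside height and two horizontal rails spanning the gap between the stiles.

C is a bench: a 1283×364 mm seat slab, 30 mm thick, top at z = 431 mm, on four 41×41 mm square legs flush with the seat corners and standing on z = 0.

The picture frame is on top of the table, centred. The bench is on the floor beside the table on its −y side.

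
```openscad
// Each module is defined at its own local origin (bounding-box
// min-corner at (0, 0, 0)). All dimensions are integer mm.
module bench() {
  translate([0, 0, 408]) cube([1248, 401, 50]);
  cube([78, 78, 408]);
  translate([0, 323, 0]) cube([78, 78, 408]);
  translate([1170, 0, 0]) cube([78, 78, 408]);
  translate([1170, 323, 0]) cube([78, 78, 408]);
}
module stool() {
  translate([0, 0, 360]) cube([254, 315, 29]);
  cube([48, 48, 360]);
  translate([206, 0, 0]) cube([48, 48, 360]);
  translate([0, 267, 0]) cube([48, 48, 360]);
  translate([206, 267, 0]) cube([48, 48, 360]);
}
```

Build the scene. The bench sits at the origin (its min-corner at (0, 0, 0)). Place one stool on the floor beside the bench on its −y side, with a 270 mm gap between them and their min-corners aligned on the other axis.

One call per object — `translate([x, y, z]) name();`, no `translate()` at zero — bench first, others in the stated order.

bench();
translate([0, -585, 0]) stool();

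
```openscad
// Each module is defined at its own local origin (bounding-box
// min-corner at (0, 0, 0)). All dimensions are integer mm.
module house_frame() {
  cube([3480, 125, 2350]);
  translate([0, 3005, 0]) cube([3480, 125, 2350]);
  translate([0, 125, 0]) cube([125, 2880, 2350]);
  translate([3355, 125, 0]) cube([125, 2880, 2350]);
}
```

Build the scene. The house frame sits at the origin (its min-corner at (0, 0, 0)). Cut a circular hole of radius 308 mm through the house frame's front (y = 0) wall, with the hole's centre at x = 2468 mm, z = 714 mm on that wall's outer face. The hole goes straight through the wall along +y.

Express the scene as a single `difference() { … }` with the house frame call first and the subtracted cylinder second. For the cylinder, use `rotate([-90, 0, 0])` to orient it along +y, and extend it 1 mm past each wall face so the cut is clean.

difference() {
  house_frame();
  translate([2468, -1, 714]) rotate([-90, 0, 0]) cylinder(h = 127, r = 308);
}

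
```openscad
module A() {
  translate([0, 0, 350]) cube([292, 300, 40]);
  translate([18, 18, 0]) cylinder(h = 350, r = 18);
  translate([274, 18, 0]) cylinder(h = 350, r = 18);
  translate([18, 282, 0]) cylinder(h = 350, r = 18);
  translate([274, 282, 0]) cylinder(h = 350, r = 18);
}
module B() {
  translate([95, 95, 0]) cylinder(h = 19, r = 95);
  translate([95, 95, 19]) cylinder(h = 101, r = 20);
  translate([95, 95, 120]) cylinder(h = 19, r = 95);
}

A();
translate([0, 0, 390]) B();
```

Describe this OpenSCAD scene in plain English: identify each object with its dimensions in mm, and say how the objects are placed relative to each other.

A is a four-legged stool. The seat is 292×300 mm, 40 mm thick, top at z = 390 mm. It stands on four round legs, each 36 mm in diameter, from z = 0 to the seat underside, each leg's axis is inset half a diameter from the nearest pair of seat edges (so the leg's bounding box is flush with the corner).

B is a spool: two coaxial disc flanges of radius 95 mm and thickness 19 mm, joined by a core cylinder of radius 20 mm and height 101 mm. The lower flange rests on z = 0 and the three cylinders share a vertical axis.

The spool is on top of the stool.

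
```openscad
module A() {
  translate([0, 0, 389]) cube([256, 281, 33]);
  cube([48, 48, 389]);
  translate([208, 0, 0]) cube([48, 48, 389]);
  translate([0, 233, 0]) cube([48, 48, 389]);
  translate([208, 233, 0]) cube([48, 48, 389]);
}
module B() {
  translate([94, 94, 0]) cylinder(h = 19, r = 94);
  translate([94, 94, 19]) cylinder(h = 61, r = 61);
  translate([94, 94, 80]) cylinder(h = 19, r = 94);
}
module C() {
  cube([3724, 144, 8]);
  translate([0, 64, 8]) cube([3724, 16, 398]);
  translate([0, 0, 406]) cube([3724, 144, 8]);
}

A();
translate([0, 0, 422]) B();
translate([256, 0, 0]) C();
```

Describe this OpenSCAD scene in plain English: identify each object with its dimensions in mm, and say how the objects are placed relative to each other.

A is a simple wooden stool: a rectangular seat 256 mm (x) by 281 mm (y), 33 mm thick, top face at z = 422 mm, on four square legs, each 48×48 mm in cross-section. The legs rest on z = 0, each flush with a corner of the seat.

B is a spool: two coaxial disc flanges of radius 94 mm and thickness 19 mm, joined by a core cylinder of radius 61 mm and height 61 mm. The lower flange rests on z = 0 and the three cylinders share a vertical axis.

C is an I-beam lying along x, 3724 mm long. Overall section height 414 mm. Two flanges 144 mm wide (y) and 8 mm thick, one on the floor and one at the top; a web 16 mm thick runs between them, centred on the flange width.

The spool is on top of the stool. The I-beam is against the stool's +x side, with their −y faces flush.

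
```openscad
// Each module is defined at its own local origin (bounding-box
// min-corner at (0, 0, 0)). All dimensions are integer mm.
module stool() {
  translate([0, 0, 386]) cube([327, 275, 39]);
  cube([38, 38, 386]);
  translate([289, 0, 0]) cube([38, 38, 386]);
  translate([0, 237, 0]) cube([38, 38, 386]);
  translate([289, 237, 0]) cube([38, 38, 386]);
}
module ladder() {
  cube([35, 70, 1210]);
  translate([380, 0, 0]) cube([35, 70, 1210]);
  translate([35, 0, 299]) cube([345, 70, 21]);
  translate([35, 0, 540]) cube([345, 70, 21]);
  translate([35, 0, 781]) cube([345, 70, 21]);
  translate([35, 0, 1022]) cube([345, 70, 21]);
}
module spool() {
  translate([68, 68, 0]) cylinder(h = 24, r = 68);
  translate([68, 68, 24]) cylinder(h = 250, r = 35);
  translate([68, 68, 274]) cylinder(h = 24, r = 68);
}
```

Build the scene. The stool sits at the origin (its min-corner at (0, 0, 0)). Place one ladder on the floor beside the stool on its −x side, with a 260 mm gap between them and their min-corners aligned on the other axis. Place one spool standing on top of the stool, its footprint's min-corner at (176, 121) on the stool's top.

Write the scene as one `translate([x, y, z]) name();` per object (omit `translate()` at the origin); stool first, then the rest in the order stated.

stool();
translate([-675, 0, 0]) ladder();
translate([176, 121, 425]) spool();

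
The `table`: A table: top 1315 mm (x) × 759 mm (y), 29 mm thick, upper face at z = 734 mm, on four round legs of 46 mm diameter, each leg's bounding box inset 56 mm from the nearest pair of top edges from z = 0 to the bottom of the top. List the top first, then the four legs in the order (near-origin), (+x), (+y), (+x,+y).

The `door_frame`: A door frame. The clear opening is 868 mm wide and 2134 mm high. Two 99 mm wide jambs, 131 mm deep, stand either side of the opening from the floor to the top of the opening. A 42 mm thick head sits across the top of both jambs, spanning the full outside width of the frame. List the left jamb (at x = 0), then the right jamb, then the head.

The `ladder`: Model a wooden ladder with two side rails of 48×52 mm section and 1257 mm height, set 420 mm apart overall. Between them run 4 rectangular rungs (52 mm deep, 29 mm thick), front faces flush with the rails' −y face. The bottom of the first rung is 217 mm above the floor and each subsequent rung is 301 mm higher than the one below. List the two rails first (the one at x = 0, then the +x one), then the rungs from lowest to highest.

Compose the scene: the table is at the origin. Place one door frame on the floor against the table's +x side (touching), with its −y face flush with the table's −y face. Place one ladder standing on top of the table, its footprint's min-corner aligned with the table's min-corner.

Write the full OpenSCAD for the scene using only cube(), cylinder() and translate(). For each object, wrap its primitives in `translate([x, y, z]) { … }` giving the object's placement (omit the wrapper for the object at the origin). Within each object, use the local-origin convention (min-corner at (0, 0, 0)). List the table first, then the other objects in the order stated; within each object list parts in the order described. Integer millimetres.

translate([0, 0, 705]) cube([1315, 759, 29]);
translate([79, 79, 0]) cylinder(h = 705, r = 23);
translate([1236, 79, 0]) cylinder(h = 705, r = 23);
translate([79, 680, 0]) cylinder(h = 705, r = 23);
translate([1236, 680, 0]) cylinder(h = 705, r = 23);
translate([1315, 0, 0]) {
  cube([99, 131, 2134]);
  translate([967, 0, 0]) cube([99, 131, 2134]);
  translate([0, 0, 2134]) cube([1066, 131, 42]);
}
translate([0, 0, 734]) {
  cube([48, 52, 1257]);
  translate([372, 0, 0]) cube([48, 52, 1257]);
  translate([48, 0, 217]) cube([324, 52, 29]);
  translate([48, 0, 518]) cube([324, 52, 29]);
  translate([48, 0, 819]) cube([324, 52, 29]);
  translate([48, 0, 1120]) cube([324, 52, 29]);
}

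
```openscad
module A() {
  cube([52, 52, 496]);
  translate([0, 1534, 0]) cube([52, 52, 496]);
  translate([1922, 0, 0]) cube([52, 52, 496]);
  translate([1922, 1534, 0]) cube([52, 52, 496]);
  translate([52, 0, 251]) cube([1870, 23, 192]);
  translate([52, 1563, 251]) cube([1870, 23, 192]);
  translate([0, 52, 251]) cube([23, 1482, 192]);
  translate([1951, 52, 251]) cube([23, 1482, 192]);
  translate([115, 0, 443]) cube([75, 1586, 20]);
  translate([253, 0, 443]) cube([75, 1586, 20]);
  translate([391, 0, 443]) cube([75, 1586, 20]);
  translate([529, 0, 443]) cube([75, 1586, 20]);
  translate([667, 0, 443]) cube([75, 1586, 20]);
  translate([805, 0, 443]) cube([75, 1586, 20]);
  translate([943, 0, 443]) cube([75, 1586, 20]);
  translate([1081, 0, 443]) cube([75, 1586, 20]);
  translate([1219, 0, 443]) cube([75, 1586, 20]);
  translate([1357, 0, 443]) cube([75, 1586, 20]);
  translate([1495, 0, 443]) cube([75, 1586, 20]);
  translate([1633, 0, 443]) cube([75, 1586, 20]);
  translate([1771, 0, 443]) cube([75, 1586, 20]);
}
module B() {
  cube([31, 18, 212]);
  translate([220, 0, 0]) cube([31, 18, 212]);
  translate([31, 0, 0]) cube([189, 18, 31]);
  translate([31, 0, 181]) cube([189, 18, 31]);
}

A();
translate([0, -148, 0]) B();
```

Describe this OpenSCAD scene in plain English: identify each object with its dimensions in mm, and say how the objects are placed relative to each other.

A is a bed frame 1974 mm long (x) by 1586 mm wide (y). Four 52×52 mm corner posts, 496 mm tall, at the corners of the footprint. Four rails of 23 mm thickness and 192 mm height run between adjacent posts with their undersides at z = 251 mm, their outer faces flush with the outside of the frame (the two x-running rails run between the posts' inner faces; the two y-running rails run between the posts' inner faces). 13 slats, each 75 mm wide (x) and 20 mm thick, lie across the top of the two x-running rails, running the full 1586 mm width of the frame in y; the slats are evenly spaced along x between the inner faces of the end posts with equal gaps (rounded down to the nearest mm) at the −x end and between each pair — any rounding remainder accumulates at the +x end.

B is a picture frame with a 189×150 mm rectangular opening (x by z) and a uniform 31 mm border on every side. Frame depth is 18 mm along y. It is built from two vertical stiles running the full outside height and two horizontal rails spanning the gap between the stiles.

The picture frame is on the floor beside the bed frame on its −y side.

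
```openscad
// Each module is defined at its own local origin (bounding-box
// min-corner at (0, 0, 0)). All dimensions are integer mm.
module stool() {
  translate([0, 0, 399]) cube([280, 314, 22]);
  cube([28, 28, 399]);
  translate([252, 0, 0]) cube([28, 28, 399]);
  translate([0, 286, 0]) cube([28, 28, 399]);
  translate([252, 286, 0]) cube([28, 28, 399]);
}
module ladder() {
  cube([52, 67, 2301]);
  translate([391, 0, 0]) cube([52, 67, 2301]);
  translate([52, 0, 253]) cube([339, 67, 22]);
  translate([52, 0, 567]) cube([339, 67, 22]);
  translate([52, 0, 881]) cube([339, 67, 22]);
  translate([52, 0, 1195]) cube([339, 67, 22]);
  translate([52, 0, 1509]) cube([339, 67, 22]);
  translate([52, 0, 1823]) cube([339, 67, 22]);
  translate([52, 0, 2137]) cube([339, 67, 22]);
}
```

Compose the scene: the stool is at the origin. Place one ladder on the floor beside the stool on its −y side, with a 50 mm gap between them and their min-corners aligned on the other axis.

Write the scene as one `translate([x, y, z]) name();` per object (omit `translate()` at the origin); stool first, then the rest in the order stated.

stool();
translate([0, -117, 0]) ladder();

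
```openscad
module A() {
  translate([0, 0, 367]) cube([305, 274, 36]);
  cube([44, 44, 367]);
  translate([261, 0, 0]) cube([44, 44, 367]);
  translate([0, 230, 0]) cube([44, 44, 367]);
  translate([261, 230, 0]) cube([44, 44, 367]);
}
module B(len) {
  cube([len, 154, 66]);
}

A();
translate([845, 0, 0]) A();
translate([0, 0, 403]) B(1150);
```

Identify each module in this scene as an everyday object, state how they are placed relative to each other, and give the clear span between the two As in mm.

Second stool starts at x = 845; first ends at x = 305; clear span = 845 − 305 = 540 mm.

A is a stool. B is a beam. A beam spans the tops of two stools. The clear span between the two stools is 540 mm.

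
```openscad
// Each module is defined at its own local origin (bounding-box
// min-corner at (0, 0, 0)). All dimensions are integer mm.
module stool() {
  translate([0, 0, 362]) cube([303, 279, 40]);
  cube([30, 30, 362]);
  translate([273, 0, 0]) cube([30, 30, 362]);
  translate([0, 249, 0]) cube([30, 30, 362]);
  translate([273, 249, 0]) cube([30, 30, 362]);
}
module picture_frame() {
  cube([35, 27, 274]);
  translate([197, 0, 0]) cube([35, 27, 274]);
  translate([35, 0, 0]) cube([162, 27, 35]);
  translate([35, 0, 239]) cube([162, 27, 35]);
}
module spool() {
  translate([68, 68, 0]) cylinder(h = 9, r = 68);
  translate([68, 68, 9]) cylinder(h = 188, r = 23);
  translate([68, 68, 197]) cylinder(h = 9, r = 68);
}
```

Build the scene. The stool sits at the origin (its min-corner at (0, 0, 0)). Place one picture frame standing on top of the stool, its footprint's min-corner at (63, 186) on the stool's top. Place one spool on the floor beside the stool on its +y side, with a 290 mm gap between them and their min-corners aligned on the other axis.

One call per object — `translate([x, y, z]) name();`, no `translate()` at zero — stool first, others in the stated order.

stool();
translate([63, 186, 402]) picture_frame();
translate([0, 569, 0]) spool();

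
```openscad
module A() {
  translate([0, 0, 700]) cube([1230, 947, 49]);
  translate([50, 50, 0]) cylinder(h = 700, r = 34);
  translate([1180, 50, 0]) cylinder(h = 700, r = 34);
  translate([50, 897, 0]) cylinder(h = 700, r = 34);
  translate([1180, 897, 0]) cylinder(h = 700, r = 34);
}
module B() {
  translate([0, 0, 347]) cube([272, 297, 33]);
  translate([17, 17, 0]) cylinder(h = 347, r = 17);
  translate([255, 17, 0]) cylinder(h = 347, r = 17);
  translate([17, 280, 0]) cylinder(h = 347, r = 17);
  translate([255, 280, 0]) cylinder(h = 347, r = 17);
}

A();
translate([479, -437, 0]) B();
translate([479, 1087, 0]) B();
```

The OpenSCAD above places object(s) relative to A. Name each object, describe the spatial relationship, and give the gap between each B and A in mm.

Each stool's nearest face is 140 mm from the table's bounding box.

A is a table. B is a stool. Two stools sit around the table at the −y, +y sides. The gap between each stool and the table is 140 mm.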